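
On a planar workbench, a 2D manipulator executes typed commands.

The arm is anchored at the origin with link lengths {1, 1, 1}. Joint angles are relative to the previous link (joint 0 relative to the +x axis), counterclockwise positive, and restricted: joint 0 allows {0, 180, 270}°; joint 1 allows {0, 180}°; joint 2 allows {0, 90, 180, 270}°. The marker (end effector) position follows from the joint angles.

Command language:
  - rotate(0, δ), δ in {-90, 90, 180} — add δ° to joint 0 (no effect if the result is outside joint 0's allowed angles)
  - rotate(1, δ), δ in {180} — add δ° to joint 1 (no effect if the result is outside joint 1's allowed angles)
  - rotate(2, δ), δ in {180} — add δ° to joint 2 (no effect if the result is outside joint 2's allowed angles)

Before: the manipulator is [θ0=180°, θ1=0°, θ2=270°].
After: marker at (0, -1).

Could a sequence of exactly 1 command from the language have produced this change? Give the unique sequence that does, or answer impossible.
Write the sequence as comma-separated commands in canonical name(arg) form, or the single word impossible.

t0: [θ0=180°, θ1=0°, θ2=270°]
[1] after rotate(1, 180): [θ0=180°, θ1=180°, θ2=270°]
no other 1-command option fits: unique.

rotate(1, 180)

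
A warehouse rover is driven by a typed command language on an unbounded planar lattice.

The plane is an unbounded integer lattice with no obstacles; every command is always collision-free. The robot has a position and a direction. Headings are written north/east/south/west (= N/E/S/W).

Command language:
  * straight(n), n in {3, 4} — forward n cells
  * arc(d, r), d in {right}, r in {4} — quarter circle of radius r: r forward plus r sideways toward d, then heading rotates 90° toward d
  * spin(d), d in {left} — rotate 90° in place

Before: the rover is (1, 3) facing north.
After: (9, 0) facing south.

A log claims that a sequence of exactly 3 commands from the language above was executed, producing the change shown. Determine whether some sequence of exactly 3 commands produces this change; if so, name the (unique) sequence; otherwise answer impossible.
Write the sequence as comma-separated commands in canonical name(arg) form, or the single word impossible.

key: order matters: swapping arc(right, 4) and straight(3) lands elsewhere
t0: (1, 3) facing north
t=1 arc(right, 4) ⇒ (5, 7) facing east
t=2 arc(right, 4) ⇒ (9, 3) facing south
t=3 straight(3) ⇒ (9, 0) facing south
no rival 3-sequence matches.

arc(right, 4), arc(right, 4), straight(3)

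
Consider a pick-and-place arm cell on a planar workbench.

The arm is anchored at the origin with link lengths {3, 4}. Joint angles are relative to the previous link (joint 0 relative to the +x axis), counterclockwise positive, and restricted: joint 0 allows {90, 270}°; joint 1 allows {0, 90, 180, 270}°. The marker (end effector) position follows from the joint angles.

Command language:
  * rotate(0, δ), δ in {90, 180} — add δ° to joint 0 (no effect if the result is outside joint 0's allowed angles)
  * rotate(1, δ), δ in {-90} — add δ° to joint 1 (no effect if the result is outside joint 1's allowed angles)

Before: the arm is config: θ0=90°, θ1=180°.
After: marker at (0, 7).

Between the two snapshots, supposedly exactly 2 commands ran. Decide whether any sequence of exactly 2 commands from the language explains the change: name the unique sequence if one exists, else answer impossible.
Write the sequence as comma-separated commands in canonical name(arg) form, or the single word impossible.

initial: config: θ0=90°, θ1=180°
t=1 rotate(1, -90) ⇒ config: θ0=90°, θ1=90°
t=2 rotate(1, -90) ⇒ config: θ0=90°, θ1=0°
no other 2-command option fits: unique.

rotate(1, -90), rotate(1, -90)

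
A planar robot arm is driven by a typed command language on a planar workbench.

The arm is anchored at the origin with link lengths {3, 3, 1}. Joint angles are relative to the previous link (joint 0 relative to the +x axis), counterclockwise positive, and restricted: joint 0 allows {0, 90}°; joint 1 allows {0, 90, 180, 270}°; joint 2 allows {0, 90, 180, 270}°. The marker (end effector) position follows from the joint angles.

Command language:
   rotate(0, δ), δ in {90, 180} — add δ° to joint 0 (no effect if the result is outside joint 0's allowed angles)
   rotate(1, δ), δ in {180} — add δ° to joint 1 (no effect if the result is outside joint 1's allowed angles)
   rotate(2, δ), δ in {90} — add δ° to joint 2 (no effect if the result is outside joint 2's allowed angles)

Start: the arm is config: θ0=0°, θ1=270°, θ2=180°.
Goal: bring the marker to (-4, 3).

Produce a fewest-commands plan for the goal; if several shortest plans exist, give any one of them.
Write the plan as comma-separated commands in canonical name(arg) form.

rotate(2, 90), rotate(2, 90), rotate(1, 180), rotate(0, 90)

initial: config: θ0=0°, θ1=270°, θ2=180°
t=1 rotate(2, 90) ⇒ config: θ0=0°, θ1=270°, θ2=270°
t=2 rotate(2, 90) ⇒ config: θ0=0°, θ1=270°, θ2=0°
t=3 rotate(1, 180) ⇒ config: θ0=0°, θ1=90°, θ2=0°
t=4 rotate(0, 90) ⇒ config: θ0=90°, θ1=90°, θ2=0°
nothing shorter than 4 reaches the goal.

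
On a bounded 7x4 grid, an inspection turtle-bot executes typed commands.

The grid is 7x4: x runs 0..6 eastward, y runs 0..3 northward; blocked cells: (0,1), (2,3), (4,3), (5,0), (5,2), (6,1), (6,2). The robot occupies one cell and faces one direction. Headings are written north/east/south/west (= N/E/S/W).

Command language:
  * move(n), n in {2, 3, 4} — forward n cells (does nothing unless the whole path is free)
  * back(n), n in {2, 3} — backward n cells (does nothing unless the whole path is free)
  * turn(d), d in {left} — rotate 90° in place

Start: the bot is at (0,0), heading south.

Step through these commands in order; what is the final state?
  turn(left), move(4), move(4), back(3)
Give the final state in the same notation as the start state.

initial: at (0,0), heading south
t=1 turn(left) ⇒ at (0,0), heading east
t=2 move(4) ⇒ at (4,0), heading east
t=3 move(4) ⇒ at (4,0), heading east
t=4 back(3) ⇒ at (1,0), heading east

at (1,0), heading east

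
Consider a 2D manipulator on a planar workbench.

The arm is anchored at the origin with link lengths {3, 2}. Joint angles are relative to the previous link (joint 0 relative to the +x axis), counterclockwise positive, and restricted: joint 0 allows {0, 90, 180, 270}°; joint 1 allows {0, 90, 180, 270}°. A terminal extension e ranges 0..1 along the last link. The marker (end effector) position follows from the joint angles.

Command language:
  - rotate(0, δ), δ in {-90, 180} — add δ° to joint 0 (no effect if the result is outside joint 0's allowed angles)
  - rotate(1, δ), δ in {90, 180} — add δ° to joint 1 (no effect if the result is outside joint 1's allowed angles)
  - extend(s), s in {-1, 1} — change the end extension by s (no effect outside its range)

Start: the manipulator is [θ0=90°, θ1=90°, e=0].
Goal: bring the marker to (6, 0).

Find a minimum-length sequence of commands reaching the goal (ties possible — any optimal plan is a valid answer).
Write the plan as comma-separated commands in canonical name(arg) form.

rotate(1, 90), rotate(0, -90), extend(1), rotate(1, 180)

start: [θ0=90°, θ1=90°, e=0]
[1] after rotate(1, 90): [θ0=90°, θ1=180°, e=0]
[2] after rotate(0, -90): [θ0=0°, θ1=180°, e=0]
[3] after extend(1): [θ0=0°, θ1=180°, e=1]
[4] after rotate(1, 180): [θ0=0°, θ1=0°, e=1]
no 3-step plan works, so 4 is optimal.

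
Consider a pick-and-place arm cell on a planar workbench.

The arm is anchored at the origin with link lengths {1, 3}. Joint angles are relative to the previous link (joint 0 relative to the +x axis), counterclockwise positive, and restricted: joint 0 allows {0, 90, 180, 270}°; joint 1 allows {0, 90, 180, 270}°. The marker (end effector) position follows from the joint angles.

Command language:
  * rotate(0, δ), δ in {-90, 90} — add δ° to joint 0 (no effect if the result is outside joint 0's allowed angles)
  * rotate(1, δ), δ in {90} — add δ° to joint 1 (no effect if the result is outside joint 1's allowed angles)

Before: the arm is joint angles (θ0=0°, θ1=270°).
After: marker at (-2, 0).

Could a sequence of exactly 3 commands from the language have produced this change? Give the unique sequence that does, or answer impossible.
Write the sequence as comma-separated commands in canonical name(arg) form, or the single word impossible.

from: joint angles (θ0=0°, θ1=270°)
[1] after rotate(1, 90): joint angles (θ0=0°, θ1=0°)
[2] after rotate(1, 90): joint angles (θ0=0°, θ1=90°)
[3] after rotate(1, 90): joint angles (θ0=0°, θ1=180°)
uniquely the one of 27 3-step routes that fits.

rotate(1, 90), rotate(1, 90), rotate(1, 90)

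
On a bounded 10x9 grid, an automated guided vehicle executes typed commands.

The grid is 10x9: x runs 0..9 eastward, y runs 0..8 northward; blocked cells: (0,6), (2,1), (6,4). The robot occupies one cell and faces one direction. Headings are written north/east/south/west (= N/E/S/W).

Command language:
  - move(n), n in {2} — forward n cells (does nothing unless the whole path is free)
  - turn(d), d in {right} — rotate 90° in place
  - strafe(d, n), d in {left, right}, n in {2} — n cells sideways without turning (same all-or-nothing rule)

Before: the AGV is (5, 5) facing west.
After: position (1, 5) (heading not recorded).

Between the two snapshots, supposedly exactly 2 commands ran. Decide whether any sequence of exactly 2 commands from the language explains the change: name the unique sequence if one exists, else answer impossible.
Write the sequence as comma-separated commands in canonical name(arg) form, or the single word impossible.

move(2), move(2)

initial: (5, 5) facing west
t=1 move(2) ⇒ (3, 5) facing west
t=2 move(2) ⇒ (1, 5) facing west
uniquely the one of 16 2-step routes that fits.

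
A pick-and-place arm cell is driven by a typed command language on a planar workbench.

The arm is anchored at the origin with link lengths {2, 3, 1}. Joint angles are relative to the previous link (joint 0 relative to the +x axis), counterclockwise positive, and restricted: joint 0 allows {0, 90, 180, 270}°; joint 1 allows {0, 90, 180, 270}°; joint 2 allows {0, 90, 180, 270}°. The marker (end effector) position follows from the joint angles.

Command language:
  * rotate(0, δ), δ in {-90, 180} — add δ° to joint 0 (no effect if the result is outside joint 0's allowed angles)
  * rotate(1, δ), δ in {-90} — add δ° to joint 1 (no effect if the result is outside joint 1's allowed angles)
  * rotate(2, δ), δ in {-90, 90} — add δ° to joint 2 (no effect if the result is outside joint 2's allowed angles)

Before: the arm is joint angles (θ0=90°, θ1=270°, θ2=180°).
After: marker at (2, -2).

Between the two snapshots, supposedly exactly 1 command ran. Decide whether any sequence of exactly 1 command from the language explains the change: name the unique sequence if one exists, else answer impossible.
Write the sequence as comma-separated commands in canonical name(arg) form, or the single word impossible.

from: joint angles (θ0=90°, θ1=270°, θ2=180°)
[1] after rotate(0, -90): joint angles (θ0=0°, θ1=270°, θ2=180°)
uniquely the one of 5 1-step routes that fits.

rotate(0, -90)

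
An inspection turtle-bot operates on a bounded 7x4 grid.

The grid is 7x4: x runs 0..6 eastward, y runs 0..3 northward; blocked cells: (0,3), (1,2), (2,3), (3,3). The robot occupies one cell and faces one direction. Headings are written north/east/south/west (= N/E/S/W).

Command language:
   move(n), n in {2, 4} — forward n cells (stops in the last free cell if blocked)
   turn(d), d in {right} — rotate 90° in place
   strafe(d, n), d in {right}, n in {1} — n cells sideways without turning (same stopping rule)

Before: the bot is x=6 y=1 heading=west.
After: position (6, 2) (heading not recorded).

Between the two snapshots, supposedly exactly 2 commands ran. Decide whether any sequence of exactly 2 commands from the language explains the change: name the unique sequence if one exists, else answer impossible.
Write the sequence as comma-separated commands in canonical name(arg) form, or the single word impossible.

strafe(right, 1), turn(right)

key: running turn(right) before strafe(right, 1) would end elsewhere — order is forced
t0: x=6 y=1 heading=west
t=1 strafe(right, 1) ⇒ x=6 y=2 heading=west
t=2 turn(right) ⇒ x=6 y=2 heading=north
no rival 2-sequence matches.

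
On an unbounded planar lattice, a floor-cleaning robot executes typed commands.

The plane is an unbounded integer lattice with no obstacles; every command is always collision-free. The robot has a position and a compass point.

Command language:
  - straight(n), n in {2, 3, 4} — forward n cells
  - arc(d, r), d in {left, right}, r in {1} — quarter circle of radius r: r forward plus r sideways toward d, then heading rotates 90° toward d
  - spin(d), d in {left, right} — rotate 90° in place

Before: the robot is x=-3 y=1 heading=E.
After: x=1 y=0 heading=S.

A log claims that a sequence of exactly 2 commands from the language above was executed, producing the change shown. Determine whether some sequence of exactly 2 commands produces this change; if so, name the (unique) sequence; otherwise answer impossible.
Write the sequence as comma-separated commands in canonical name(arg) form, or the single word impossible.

key: running arc(right, 1) before straight(3) would end elsewhere — order is forced
begin: x=-3 y=1 heading=E
t=1 straight(3) ⇒ x=0 y=1 heading=E
t=2 arc(right, 1) ⇒ x=1 y=0 heading=S
all 49 alternatives checked — unique.

straight(3), arc(right, 1)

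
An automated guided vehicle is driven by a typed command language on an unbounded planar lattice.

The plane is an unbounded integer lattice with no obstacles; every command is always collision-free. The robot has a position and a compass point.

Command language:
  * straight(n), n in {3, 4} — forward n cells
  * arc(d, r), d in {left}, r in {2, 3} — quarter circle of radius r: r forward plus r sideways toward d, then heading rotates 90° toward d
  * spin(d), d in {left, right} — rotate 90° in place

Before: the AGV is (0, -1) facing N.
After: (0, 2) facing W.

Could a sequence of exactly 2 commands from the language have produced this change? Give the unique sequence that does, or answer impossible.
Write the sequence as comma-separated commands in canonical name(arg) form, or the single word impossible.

straight(3), spin(left)

key: position moved to (0,2) AND the heading swung to W — translation plus rotation needed
start: (0, -1) facing N
[1] after straight(3): (0, 2) facing N
[2] after spin(left): (0, 2) facing W
no rival 2-sequence matches.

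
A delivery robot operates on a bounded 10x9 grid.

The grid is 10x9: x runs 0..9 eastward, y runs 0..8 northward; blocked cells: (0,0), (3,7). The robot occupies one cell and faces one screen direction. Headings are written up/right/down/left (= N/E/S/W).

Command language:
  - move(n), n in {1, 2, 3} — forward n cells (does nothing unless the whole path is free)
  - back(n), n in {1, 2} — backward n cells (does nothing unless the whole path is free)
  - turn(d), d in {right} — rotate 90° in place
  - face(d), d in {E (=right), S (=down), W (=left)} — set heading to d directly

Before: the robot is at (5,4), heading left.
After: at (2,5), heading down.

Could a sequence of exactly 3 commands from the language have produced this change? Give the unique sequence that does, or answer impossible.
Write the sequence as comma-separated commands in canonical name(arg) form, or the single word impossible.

move(3), face(S), back(1)

key: position moved to (2,5) AND the heading swung to S — translation plus rotation needed
begin: at (5,4), heading left
step 1 (move(3)): at (2,4), heading left
step 2 (face(S)): at (2,4), heading down
step 3 (back(1)): at (2,5), heading down
no other 3-command option fits: unique.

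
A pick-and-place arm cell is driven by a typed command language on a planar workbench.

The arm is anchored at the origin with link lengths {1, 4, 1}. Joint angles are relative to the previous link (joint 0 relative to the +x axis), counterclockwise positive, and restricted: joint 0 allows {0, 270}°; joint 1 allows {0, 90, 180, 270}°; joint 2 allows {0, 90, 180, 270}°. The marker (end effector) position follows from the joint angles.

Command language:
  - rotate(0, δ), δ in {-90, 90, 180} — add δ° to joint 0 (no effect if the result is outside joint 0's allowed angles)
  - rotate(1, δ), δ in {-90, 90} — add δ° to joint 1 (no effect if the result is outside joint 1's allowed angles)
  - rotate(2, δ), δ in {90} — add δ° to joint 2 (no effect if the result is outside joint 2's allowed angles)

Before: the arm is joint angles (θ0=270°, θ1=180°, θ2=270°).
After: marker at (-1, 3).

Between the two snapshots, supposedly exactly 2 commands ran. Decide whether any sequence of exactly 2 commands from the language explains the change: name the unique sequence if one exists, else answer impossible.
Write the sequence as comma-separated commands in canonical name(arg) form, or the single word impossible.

t0: joint angles (θ0=270°, θ1=180°, θ2=270°)
step 1 (rotate(2, 90)): joint angles (θ0=270°, θ1=180°, θ2=0°)
step 2 (rotate(2, 90)): joint angles (θ0=270°, θ1=180°, θ2=90°)
uniquely the one of 36 2-step routes that fits.

rotate(2, 90), rotate(2, 90)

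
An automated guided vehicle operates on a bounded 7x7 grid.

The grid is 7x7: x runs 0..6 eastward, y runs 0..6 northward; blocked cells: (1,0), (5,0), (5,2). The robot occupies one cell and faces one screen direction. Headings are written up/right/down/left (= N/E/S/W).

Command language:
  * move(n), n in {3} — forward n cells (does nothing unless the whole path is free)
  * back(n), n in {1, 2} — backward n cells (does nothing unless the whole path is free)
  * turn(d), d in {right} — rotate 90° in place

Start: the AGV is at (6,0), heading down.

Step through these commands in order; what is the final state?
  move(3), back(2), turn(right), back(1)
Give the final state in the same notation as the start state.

from: at (6,0), heading down
[1] after move(3): at (6,0), heading down
[2] after back(2): at (6,2), heading down
[3] after turn(right): at (6,2), heading left
[4] after back(1): at (6,2), heading left

at (6,2), heading left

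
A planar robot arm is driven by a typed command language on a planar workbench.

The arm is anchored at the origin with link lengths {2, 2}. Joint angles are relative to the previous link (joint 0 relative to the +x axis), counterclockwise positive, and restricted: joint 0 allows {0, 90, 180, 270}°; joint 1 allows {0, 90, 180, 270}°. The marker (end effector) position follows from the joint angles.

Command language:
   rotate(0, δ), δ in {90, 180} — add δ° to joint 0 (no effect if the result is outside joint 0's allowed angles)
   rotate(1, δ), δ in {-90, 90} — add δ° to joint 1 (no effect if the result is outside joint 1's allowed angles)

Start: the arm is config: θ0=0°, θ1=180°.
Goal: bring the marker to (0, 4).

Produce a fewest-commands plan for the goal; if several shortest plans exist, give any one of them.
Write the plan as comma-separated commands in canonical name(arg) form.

t0: config: θ0=0°, θ1=180°
step 1 (rotate(1, 90)): config: θ0=0°, θ1=270°
step 2 (rotate(1, 90)): config: θ0=0°, θ1=0°
step 3 (rotate(0, 90)): config: θ0=90°, θ1=0°
minimal: 3 command(s), checked below 3.

rotate(1, 90), rotate(1, 90), rotate(0, 90)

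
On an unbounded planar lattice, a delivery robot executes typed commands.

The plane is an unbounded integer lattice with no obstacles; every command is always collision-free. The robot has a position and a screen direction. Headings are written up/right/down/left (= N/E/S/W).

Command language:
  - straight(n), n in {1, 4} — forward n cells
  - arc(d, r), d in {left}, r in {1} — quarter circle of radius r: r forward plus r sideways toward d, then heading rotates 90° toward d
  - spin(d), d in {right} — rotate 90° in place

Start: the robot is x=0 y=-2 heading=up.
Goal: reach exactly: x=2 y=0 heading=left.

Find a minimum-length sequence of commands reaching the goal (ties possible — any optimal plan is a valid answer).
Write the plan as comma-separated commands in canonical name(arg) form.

spin(right), straight(1), straight(1), arc(left, 1), arc(left, 1)

initial: x=0 y=-2 heading=up
t=1 spin(right) ⇒ x=0 y=-2 heading=right
t=2 straight(1) ⇒ x=1 y=-2 heading=right
t=3 straight(1) ⇒ x=2 y=-2 heading=right
t=4 arc(left, 1) ⇒ x=3 y=-1 heading=up
t=5 arc(left, 1) ⇒ x=2 y=0 heading=left
minimal: 5 command(s), checked below 5.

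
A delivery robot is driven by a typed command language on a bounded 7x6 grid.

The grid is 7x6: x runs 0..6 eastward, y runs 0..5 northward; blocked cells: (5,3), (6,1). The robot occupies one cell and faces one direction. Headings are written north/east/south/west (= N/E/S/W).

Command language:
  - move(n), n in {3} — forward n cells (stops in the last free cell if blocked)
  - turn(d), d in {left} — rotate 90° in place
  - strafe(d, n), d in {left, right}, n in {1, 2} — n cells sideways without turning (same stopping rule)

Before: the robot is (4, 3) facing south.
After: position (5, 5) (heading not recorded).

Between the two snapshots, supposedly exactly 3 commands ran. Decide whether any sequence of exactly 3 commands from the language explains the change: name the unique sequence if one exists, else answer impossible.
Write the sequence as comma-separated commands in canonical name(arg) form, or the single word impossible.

impossible

checked all 3-command options: none fits.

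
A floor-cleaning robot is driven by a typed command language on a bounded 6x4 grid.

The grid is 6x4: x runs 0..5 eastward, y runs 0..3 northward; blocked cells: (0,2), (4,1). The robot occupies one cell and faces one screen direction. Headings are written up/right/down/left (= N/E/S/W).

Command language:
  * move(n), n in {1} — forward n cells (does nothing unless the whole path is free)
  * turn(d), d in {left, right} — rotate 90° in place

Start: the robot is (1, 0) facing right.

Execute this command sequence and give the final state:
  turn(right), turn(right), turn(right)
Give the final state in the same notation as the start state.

initial: (1, 0) facing right
[1] after turn(right): (1, 0) facing down
[2] after turn(right): (1, 0) facing left
[3] after turn(right): (1, 0) facing up

(1, 0) facing up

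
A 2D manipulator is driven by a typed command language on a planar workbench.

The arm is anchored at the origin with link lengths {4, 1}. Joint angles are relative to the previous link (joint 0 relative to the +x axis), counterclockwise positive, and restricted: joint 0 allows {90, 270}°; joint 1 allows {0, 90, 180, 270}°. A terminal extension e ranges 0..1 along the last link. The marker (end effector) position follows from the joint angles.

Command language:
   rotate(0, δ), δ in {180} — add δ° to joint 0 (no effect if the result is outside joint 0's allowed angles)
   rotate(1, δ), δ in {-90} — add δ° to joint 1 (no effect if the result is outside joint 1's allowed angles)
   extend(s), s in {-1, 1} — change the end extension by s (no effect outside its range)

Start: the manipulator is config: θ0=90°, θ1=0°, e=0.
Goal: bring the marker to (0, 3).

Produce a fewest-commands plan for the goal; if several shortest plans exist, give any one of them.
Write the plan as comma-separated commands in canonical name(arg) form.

rotate(1, -90), rotate(1, -90)

begin: config: θ0=90°, θ1=0°, e=0
t=1 rotate(1, -90) ⇒ config: θ0=90°, θ1=270°, e=0
t=2 rotate(1, -90) ⇒ config: θ0=90°, θ1=180°, e=0
no 1-step plan works, so 2 is optimal.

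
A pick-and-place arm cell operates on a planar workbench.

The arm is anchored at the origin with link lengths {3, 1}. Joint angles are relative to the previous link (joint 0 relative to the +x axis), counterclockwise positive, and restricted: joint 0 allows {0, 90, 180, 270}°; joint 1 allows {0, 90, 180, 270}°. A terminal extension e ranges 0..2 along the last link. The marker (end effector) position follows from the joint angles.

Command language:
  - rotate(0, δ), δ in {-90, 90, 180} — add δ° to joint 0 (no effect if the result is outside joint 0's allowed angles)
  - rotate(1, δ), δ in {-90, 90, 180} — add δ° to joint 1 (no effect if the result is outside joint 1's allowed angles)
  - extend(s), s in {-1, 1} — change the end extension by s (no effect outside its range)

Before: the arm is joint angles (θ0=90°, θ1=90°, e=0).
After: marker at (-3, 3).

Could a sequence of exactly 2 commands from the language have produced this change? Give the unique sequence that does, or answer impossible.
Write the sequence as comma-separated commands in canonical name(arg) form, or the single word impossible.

initial: joint angles (θ0=90°, θ1=90°, e=0)
1. extend(1) → joint angles (θ0=90°, θ1=90°, e=1)
2. extend(1) → joint angles (θ0=90°, θ1=90°, e=2)
all 64 alternatives checked — unique.

extend(1), extend(1)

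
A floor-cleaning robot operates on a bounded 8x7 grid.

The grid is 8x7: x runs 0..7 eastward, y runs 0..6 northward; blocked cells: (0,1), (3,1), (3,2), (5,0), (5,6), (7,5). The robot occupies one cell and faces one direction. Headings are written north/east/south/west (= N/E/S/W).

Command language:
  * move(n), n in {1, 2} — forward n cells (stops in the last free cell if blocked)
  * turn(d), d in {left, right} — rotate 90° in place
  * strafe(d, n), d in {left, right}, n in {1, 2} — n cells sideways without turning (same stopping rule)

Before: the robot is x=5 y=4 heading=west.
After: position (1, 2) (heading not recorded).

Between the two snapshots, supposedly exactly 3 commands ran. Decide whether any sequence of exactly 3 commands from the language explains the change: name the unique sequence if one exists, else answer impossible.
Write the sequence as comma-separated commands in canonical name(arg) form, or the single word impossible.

key: running strafe(left, 2) before move(2) would end elsewhere — order is forced
initial: x=5 y=4 heading=west
1. move(2) → x=3 y=4 heading=west
2. move(2) → x=1 y=4 heading=west
3. strafe(left, 2) → x=1 y=2 heading=west
uniquely the one of 512 3-step routes that fits.

move(2), move(2), strafe(left, 2)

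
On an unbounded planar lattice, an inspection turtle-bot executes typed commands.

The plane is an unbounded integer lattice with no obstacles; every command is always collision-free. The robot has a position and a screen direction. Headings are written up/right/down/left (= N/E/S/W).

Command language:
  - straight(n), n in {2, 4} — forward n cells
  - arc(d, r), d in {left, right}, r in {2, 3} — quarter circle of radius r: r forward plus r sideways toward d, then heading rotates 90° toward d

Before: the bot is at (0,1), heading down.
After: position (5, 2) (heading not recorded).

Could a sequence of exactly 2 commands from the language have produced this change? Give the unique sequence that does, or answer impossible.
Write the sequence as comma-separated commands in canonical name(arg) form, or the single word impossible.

arc(left, 2), arc(left, 3)

key: order matters: swapping arc(left, 2) and arc(left, 3) lands elsewhere
begin: at (0,1), heading down
t=1 arc(left, 2) ⇒ at (2,-1), heading right
t=2 arc(left, 3) ⇒ at (5,2), heading up
all 36 alternatives checked — unique.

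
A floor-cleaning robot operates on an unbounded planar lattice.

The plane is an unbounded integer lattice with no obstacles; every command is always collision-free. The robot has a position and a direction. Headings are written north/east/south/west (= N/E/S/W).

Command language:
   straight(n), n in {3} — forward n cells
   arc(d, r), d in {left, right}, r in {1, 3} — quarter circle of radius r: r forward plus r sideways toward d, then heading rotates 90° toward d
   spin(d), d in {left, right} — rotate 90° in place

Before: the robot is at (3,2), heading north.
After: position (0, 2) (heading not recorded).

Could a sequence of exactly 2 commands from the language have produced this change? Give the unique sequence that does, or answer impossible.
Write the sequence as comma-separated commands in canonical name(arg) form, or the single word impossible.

key: running straight(3) before spin(left) would end elsewhere — order is forced
t0: at (3,2), heading north
[1] after spin(left): at (3,2), heading west
[2] after straight(3): at (0,2), heading west
all 49 alternatives checked — unique.

spin(left), straight(3)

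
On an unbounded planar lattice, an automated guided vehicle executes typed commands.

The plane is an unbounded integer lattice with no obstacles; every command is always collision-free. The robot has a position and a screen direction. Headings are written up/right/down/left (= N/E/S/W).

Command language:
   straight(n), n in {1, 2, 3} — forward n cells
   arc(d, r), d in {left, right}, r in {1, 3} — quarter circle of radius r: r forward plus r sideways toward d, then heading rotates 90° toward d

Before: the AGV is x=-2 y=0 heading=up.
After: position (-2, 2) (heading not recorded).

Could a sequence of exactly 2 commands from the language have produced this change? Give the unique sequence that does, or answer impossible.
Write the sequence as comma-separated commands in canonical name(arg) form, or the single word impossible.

begin: x=-2 y=0 heading=up
t=1 straight(1) ⇒ x=-2 y=1 heading=up
t=2 straight(1) ⇒ x=-2 y=2 heading=up
all 49 alternatives checked — unique.

straight(1), straight(1)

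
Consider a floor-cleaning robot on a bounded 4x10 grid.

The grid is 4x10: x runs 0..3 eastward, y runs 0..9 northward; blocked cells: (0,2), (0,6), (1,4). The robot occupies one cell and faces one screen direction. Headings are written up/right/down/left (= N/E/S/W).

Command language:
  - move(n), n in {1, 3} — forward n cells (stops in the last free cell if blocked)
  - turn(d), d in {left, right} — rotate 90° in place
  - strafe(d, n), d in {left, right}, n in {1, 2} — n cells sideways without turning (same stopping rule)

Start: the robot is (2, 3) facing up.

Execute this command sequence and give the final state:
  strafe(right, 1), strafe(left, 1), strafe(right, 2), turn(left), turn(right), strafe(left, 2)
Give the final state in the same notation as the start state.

from: (2, 3) facing up
[1] after strafe(right, 1): (3, 3) facing up
[2] after strafe(left, 1): (2, 3) facing up
[3] after strafe(right, 2): (3, 3) facing up
[4] after turn(left): (3, 3) facing left
[5] after turn(right): (3, 3) facing up
[6] after strafe(left, 2): (1, 3) facing up

(1, 3) facing up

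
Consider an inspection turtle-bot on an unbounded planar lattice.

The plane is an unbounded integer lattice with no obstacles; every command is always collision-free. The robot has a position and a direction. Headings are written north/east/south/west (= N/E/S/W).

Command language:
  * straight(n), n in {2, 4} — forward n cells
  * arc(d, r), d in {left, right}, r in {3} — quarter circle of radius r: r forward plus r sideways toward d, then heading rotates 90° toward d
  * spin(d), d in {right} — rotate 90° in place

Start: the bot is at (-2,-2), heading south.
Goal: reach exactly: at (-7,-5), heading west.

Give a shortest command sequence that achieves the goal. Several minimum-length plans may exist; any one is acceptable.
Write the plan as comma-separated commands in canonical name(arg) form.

arc(right, 3), straight(2)

t0: at (-2,-2), heading south
t=1 arc(right, 3) ⇒ at (-5,-5), heading west
t=2 straight(2) ⇒ at (-7,-5), heading west
no 1-step plan works, so 2 is optimal.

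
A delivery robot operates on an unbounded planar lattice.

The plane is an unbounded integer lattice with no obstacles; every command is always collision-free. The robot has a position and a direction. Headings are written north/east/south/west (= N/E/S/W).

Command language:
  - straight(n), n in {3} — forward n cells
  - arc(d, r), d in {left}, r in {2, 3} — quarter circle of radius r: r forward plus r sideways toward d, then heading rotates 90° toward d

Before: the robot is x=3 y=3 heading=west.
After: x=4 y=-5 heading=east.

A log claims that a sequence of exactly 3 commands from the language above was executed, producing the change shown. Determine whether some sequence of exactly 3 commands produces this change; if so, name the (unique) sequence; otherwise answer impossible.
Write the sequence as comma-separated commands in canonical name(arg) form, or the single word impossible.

arc(left, 2), straight(3), arc(left, 3)

key: order matters: swapping arc(left, 2) and arc(left, 3) lands elsewhere
initial: x=3 y=3 heading=west
1. arc(left, 2) → x=1 y=1 heading=south
2. straight(3) → x=1 y=-2 heading=south
3. arc(left, 3) → x=4 y=-5 heading=east
no other 3-command option fits: unique.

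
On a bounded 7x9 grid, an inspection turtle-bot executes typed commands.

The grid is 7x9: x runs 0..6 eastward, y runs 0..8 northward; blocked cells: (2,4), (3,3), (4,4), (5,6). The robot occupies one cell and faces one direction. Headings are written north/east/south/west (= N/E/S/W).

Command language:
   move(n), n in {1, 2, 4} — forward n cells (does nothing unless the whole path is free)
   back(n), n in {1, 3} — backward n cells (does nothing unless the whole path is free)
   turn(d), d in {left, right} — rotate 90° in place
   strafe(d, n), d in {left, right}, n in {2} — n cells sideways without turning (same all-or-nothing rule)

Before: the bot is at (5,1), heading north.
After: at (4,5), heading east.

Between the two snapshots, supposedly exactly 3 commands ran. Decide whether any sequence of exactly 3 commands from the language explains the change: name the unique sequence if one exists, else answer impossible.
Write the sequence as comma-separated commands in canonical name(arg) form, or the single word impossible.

key: position moved to (4,5) AND the heading swung to E — translation plus rotation needed
from: at (5,1), heading north
1. move(4) → at (5,5), heading north
2. turn(right) → at (5,5), heading east
3. back(1) → at (4,5), heading east
no other 3-command option fits: unique.

move(4), turn(right), back(1)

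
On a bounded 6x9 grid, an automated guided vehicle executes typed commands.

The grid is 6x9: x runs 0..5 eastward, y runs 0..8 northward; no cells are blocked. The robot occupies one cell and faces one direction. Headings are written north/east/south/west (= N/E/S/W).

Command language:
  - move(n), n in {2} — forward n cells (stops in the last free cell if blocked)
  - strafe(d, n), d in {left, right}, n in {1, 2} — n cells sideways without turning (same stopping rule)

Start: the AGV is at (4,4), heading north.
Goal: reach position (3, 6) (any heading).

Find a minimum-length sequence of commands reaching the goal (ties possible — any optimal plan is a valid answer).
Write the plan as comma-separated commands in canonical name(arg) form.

move(2), strafe(left, 1)

initial: at (4,4), heading north
[1] after move(2): at (4,6), heading north
[2] after strafe(left, 1): at (3,6), heading north
shorter routes all fall short; 2 is best.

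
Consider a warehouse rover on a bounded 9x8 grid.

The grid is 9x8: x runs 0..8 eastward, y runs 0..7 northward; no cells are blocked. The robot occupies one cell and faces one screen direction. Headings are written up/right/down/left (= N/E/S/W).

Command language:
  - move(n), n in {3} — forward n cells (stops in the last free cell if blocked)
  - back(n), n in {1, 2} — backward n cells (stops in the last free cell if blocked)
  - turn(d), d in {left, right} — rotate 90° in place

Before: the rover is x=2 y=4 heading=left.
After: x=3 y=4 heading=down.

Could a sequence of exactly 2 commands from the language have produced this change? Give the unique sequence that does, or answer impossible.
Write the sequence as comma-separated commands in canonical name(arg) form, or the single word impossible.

back(1), turn(left)

key: order matters: swapping back(1) and turn(left) lands elsewhere
t0: x=2 y=4 heading=left
1. back(1) → x=3 y=4 heading=left
2. turn(left) → x=3 y=4 heading=down
no rival 2-sequence matches.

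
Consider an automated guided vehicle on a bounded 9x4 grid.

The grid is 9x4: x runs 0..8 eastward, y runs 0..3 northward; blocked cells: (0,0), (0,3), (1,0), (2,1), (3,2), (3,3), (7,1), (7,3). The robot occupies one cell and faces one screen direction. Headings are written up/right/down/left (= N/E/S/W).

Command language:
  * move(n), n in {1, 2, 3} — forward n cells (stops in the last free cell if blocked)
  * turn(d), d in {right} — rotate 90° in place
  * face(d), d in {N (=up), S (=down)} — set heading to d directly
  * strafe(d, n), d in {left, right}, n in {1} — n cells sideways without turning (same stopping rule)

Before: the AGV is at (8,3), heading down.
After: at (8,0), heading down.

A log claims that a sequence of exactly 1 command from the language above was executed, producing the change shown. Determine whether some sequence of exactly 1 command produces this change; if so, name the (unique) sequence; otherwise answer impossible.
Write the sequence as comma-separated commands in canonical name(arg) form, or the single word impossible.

key: heading stays S — the single command does not turn
begin: at (8,3), heading down
[1] after move(3): at (8,0), heading down
no other 1-command option fits: unique.

move(3)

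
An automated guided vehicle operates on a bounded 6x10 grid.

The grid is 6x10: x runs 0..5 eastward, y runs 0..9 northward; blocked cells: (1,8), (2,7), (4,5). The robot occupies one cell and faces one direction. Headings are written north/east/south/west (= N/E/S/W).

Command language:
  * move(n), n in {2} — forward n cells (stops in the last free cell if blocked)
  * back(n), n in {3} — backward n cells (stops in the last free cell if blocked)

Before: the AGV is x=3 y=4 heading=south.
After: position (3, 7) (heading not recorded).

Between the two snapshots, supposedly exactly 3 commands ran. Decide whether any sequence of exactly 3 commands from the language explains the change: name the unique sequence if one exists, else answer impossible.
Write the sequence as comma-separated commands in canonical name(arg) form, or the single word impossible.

key: running move(2) before back(3) would end elsewhere — order is forced
t0: x=3 y=4 heading=south
1. back(3) → x=3 y=7 heading=south
2. back(3) → x=3 y=9 heading=south
3. move(2) → x=3 y=7 heading=south
uniquely the one of 8 3-step routes that fits.

back(3), back(3), move(2)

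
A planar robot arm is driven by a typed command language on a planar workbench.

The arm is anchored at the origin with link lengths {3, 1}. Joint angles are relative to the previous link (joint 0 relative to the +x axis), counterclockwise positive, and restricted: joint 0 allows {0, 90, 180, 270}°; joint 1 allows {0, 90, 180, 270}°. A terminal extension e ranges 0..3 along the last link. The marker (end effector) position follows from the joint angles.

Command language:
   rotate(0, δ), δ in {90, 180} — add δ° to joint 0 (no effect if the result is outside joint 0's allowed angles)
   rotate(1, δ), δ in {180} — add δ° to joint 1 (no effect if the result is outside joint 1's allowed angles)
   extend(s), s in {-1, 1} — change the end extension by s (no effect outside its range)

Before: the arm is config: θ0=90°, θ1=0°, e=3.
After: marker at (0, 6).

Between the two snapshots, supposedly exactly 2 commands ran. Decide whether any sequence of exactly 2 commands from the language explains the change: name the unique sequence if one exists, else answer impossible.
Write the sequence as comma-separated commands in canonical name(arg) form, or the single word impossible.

key: running extend(-1) before extend(1) would end elsewhere — order is forced
initial: config: θ0=90°, θ1=0°, e=3
[1] after extend(1): config: θ0=90°, θ1=0°, e=3
[2] after extend(-1): config: θ0=90°, θ1=0°, e=2
no other 2-command option fits: unique.

extend(1), extend(-1)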